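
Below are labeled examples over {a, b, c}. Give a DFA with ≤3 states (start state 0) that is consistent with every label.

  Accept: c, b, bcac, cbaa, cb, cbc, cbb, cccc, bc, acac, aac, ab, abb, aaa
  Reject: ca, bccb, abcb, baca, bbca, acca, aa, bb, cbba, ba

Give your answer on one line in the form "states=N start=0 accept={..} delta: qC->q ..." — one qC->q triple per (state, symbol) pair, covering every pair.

State merging on the prefix tree: take the shortest (then alphabetical) example prefix whose next move is undefined and point that move at state 0, else 1, else 2, ...; a target is out if some Accept/Reject pair would then sit in one state with the same input left (inseparable). If every existing state is out, open a new one.
a: 0a undefined. 0a->0: no, abb/bb meet in 0 with "bb" left. Open state 1: 0a->1.
b: 0b undefined. 0b->0: no, b/bb meet in 0. 0b->1: no, ab/bb meet in 1 with "b" left. Open state 2: 0b->2.
c: 0c undefined. 0c->0: no, cbb/bb meet in 2 with "b" left. 0c->1: ok.
aa: 1a undefined. 1a->0: ok.
ab: 1b undefined. 1b->0: no, cbaa/ca meet in 0. 1b->1: ok.
ac: 1c undefined. 1c->0: no, b/abcb meet in 2. 1c->1: no, c/abcb meet in 1. 1c->2: ok.
ba: 2a undefined. 2a->0: ok.
bb: 2b undefined. 2b->0: ok.
bc: 2c undefined. 2c->0: no, c/bccb meet in 1. 2c->1: ok.
All examples now run through 3 states with every (state, symbol) defined. Accept strings end in {1,2}, Reject strings end in {0}; accept={1,2}.

states=3 start=0 accept={1,2} delta: 0a->1 0b->2 0c->1 1a->0 1b->1 1c->2 2a->0 2b->0 2c->1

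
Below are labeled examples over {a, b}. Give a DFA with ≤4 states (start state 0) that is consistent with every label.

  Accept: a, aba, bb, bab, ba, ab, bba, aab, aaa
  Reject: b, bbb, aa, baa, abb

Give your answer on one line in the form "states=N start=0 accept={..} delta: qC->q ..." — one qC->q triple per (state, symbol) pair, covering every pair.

states=3 start=0 accept={0,1} delta: 0a->1 0b->2 1a->2 1b->0 2a->1 2b->0

State merging on the prefix tree: take the shortest (then alphabetical) example prefix whose next move is undefined and point that move at state 0, else 1, else 2, ...; a target is out if some Accept/Reject pair would then sit in one state with the same input left (inseparable). If every existing state is out, open a new one.
a: 0a undefined. 0a->0: no, a/aa meet in 0. Open state 1: 0a->1.
b: 0b undefined. 0b->0: no, bb/b meet in 0. 0b->1: no, a/b meet in 1. Open state 2: 0b->2.
aa: 1a undefined. 1a->0: no, aab/b meet in 2. 1a->1: no, a/aa meet in 1. 1a->2: ok.
ab: 1b undefined. 1b->0: ok.
ba: 2a undefined. 2a->0: no, a/baa meet in 1. 2a->1: ok.
bb: 2b undefined. 2b->0: ok.
All examples now run through 3 states with every (state, symbol) defined. Accept strings end in {0,1}, Reject strings end in {2}; accept={0,1}.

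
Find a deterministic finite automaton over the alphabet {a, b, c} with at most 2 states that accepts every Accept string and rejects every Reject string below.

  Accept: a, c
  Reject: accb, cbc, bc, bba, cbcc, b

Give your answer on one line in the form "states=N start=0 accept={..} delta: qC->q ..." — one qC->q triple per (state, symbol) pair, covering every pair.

states=2 start=0 accept={0} delta: 0a->0 0b->1 0c->0 1a->1 1b->1 1c->1

Grow the machine one transition at a time. Run the examples from 0; the earliest place one falls off (shortest prefix, ties alphabetical) gets sent to the lowest-numbered state that keeps every Accept/Reject pair distinguishable — a pair clashes when both reach the same state with identical unread suffix — and to a fresh state only if none does.
a: 0a undefined. 0a->0: ok.
b: 0b undefined. 0b->0: no, a/bba meet in 0. Open state 1: 0b->1.
c: 0c undefined. 0c->0: ok.
bb: 1b undefined. 1b->0: no, a/bba meet in 0. 1b->1: ok.
bc: 1c undefined. 1c->0: no, a/cbc meet in 0. 1c->1: ok.
bba: 1a undefined. 1a->0: no, a/bba meet in 0. 1a->1: ok.
All examples now run through 2 states with every (state, symbol) defined. Accept strings end in {0}, Reject strings end in {1}; accept={0}.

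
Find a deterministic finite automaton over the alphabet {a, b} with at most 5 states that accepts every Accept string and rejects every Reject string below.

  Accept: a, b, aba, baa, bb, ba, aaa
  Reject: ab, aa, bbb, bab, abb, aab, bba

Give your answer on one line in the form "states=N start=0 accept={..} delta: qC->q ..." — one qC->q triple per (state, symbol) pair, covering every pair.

states=5 start=0 accept={0,1,2,4} delta: 0a->1 0b->2 1a->3 1b->3 2a->4 2b->1 3a->0 3b->3 4a->0 4b->3

Grow the machine one transition at a time. Run the examples from 0; the earliest place one falls off (shortest prefix, ties alphabetical) gets sent to the lowest-numbered state that keeps every Accept/Reject pair distinguishable — a pair clashes when both reach the same state with identical unread suffix — and to a fresh state only if none does.
a: 0a undefined. 0a->0: no, a/aa meet in 0. Open state 1: 0a->1.
b: 0b undefined. 0b->0: no, a/bba meet in 1. 0b->1: no, aba/bba meet in 1 with "ba" left. Open state 2: 0b->2.
aa: 1a undefined. 1a->0: no, b/aab meet in 2. 1a->1: no, a/aa meet in 1. 1a->2: no, b/aa meet in 2. Open state 3: 1a->3.
ab: 1b undefined. 1b->0: no, b/abb meet in 2. 1b->1: no, a/ab meet in 1. 1b->2: no, b/ab meet in 2. 1b->3: ok.
ba: 2a undefined. 2a->0: no, b/bab meet in 2. 2a->1: no, baa/ab meet in 3. 2a->2: no, bb/bab meet in 2 with "b" left. 2a->3: no, ba/ab meet in 3. Open state 4: 2a->4.
bb: 2b undefined. 2b->0: no, a/bba meet in 1. 2b->1: ok.
aaa: 3a undefined. 3a->0: ok.
aab: 3b undefined. 3b->0: no, aba/abb meet in 0. 3b->1: no, a/abb meet in 1. 3b->2: no, b/abb meet in 2. 3b->3: ok.
baa: 4a undefined. 4a->0: ok.
bab: 4b undefined. 4b->0: no, aba/bab meet in 0. 4b->1: no, a/bab meet in 1. 4b->2: no, b/bab meet in 2. 4b->3: ok.
All examples now run through 5 states with every (state, symbol) defined. Accept strings end in {0,1,2,4}, Reject strings end in {3}; accept={0,1,2,4}.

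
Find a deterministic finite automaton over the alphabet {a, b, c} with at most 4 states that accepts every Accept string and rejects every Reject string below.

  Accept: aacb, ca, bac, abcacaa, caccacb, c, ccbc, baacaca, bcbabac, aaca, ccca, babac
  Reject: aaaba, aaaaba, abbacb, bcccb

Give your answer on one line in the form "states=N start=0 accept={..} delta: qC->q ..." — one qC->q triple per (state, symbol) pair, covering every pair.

State merging on the prefix tree: take the shortest (then alphabetical) example prefix whose next move is undefined and point that move at state 0, else 1, else 2, ...; a target is out if some Accept/Reject pair would then sit in one state with the same input left (inseparable). If every existing state is out, open a new one.
a: 0a undefined. 0a->0: ok.
b: 0b undefined. 0b->0: no, aacb/abbacb meet in 0 with "cb" left. Open state 1: 0b->1.
c: 0c undefined. 0c->0: ok.
ba: 1a undefined. 1a->0: no, ca/aaaba meet in 0. 1a->1: no, aacb/aaaba meet in 1. Open state 2: 1a->2.
bc: 1c undefined. 1c->0: no, aacb/bcccb meet in 1. 1c->1: ok.
abb: 1b undefined. 1b->0: no, aacb/abbacb meet in 1. 1b->1: no, aacb/bcccb meet in 1. 1b->2: ok.
baa: 2a undefined. 2a->0: no, aacb/abbacb meet in 1. 2a->1: ok.
bab: 2b undefined. 2b->0: ok.
bac: 2c undefined. 2c->0: ok.
All examples now run through 3 states with every (state, symbol) defined. Accept strings end in {0,1}, Reject strings end in {2}; accept={0,1}.

states=3 start=0 accept={0,1} delta: 0a->0 0b->1 0c->0 1a->2 1b->2 1c->1 2a->1 2b->0 2c->0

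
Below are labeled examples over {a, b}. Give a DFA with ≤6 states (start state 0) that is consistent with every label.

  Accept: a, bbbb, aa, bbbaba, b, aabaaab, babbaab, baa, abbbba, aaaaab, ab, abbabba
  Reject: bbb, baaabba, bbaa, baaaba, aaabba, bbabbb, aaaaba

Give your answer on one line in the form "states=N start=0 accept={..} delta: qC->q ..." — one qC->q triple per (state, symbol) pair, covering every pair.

Grow the machine one transition at a time. Run the examples from 0; the earliest place one falls off (shortest prefix, ties alphabetical) gets sent to the lowest-numbered state that keeps every Accept/Reject pair distinguishable — a pair clashes when both reach the same state with identical unread suffix — and to a fresh state only if none does.
a: 0a undefined. 0a->0: ok.
b: 0b undefined. 0b->0: no, a/bbb meet in 0. Open state 1: 0b->1.
ba: 1a undefined. 1a->0: no, a/baaaba meet in 0. 1a->1: no, b/aaaaba meet in 1. Open state 2: 1a->2.
bb: 1b undefined. 1b->0: no, a/bbaa meet in 0. 1b->1: no, bbbb/bbb meet in 1. 1b->2: no, baa/aaabba meet in 2 with "a" left. Open state 3: 1b->3.
baa: 2a undefined. 2a->0: ok.
bab: 2b undefined. 2b->0: ok.
bba: 3a undefined. 3a->0: no, a/baaabba meet in 0. 3a->1: no, bbbb/bbabbb meet in 3 with "bb" left. 3a->2: no, a/bbaa meet in 0. 3a->3: ok.
bbb: 3b undefined. 3b->0: no, a/bbb meet in 0. 3b->1: no, bbbb/baaabba meet in 3. 3b->2: no, bbbaba/bbb meet in 2. 3b->3: no, bbbb/bbb meet in 3. Open state 4: 3b->4.
bbba: 4a undefined. 4a->0: no, bbbaba/baaaba meet in 2. 4a->1: no, bbbaba/baaabba meet in 3. 4a->2: ok.
bbbb: 4b undefined. 4b->0: no, b/bbabbb meet in 1. 4b->1: no, abbbba/baaaba meet in 2. 4b->2: no, a/bbabbb meet in 0. 4b->3: no, bbbb/baaabba meet in 3. 4b->4: no, bbbb/bbb meet in 4. Open state 5: 4b->5.
abbbba: 5a undefined. 5a->0: ok.
bbabbb: 5b undefined. 5b->0: no, a/bbabbb meet in 0. 5b->1: no, b/bbabbb meet in 1. 5b->2: ok.
All examples now run through 6 states with every (state, symbol) defined. Accept strings end in {0,1,5}, Reject strings end in {2,3,4}; accept={0,1,5}.

states=6 start=0 accept={0,1,5} delta: 0a->0 0b->1 1a->2 1b->3 2a->0 2b->0 3a->3 3b->4 4a->2 4b->5 5a->0 5b->2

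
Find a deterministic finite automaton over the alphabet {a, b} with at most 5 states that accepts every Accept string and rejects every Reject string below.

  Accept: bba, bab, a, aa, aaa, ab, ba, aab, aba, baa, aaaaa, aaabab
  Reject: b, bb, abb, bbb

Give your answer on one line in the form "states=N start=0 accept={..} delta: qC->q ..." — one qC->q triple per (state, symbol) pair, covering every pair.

states=3 start=0 accept={1,2} delta: 0a->1 0b->0 1a->1 1b->2 2a->1 2b->0

Grow the machine one transition at a time. Run the examples from 0; the earliest place one falls off (shortest prefix, ties alphabetical) gets sent to the lowest-numbered state that keeps every Accept/Reject pair distinguishable — a pair clashes when both reach the same state with identical unread suffix — and to a fresh state only if none does.
a: 0a undefined. 0a->0: no, ab/b meet in 0 with "b" left. Open state 1: 0a->1.
b: 0b undefined. 0b->0: ok.
aa: 1a undefined. 1a->0: no, aa/b meet in 0. 1a->1: ok.
ab: 1b undefined. 1b->0: no, bab/b meet in 0. 1b->1: no, bba/abb meet in 1. Open state 2: 1b->2.
aba: 2a undefined. 2a->0: no, aba/b meet in 0. 2a->1: ok.
abb: 2b undefined. 2b->0: ok.
All examples now run through 3 states with every (state, symbol) defined. Accept strings end in {1,2}, Reject strings end in {0}; accept={1,2}.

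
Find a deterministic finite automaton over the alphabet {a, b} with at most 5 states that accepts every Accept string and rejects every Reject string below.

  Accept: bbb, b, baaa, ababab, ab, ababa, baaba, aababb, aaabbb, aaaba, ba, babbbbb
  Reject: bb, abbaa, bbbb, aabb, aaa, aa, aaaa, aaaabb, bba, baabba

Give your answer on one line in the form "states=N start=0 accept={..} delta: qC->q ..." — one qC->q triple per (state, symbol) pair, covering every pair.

State merging on the prefix tree: take the shortest (then alphabetical) example prefix whose next move is undefined and point that move at state 0, else 1, else 2, ...; a target is out if some Accept/Reject pair would then sit in one state with the same input left (inseparable). If every existing state is out, open a new one.
a: 0a undefined. 0a->0: ok.
b: 0b undefined. 0b->0: no, bbb/bb meet in 0. Open state 1: 0b->1.
ba: 1a undefined. 1a->0: no, baaa/aaa meet in 0. 1a->1: no, ababa/bba meet in 1 with "ba" left. Open state 2: 1a->2.
bb: 1b undefined. 1b->0: ok.
baa: 2a undefined. 2a->0: no, baaa/bb meet in 0. 2a->1: no, baaa/baabba meet in 2. 2a->2: ok.
bab: 2b undefined. 2b->0: no, baaa/baabba meet in 2. 2b->1: no, aababb/bb meet in 0. 2b->2: no, baaa/baabba meet in 2. Open state 3: 2b->3.
babb: 3b undefined. 3b->0: no, aababb/bb meet in 0. 3b->1: no, baaa/baabba meet in 2. 3b->2: no, baaa/baabba meet in 2. 3b->3: no, ababa/baabba meet in 3 with "a" left. Open state 4: 3b->4.
ababa: 3a undefined. 3a->0: no, ababa/bb meet in 0. 3a->1: no, ababab/bb meet in 0. 3a->2: ok.
babbb: 4b undefined. 4b->0: no, babbbbb/bb meet in 0. 4b->1: ok.
baabba: 4a undefined. 4a->0: ok.
All examples now run through 5 states with every (state, symbol) defined. Accept strings end in {1,2,3,4}, Reject strings end in {0}; accept={1,2,3,4}.

states=5 start=0 accept={1,2,3,4} delta: 0a->0 0b->1 1a->2 1b->0 2a->2 2b->3 3a->2 3b->4 4a->0 4b->1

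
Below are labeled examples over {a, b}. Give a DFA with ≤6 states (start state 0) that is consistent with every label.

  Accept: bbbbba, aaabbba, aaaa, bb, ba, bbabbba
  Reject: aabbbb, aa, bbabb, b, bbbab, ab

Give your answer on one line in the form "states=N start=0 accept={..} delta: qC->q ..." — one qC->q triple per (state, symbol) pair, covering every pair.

Grow the machine one transition at a time. Run the examples from 0; the earliest place one falls off (shortest prefix, ties alphabetical) gets sent to the lowest-numbered state that keeps every Accept/Reject pair distinguishable — a pair clashes when both reach the same state with identical unread suffix — and to a fresh state only if none does.
a: 0a undefined. 0a->0: no, aaaa/aa meet in 0. Open state 1: 0a->1.
b: 0b undefined. 0b->0: no, bb/b meet in 0. 0b->1: no, bb/ab meet in 1 with "b" left. Open state 2: 0b->2.
aa: 1a undefined. 1a->0: no, aaaa/aa meet in 0. 1a->1: no, aaaa/aa meet in 1. 1a->2: ok.
ab: 1b undefined. 1b->0: ok.
ba: 2a undefined. 2a->0: no, ba/ab meet in 0. 2a->1: no, aaaa/aa meet in 2. 2a->2: no, aaaa/aa meet in 2. Open state 3: 2a->3.
bb: 2b undefined. 2b->0: no, bb/ab meet in 0. 2b->1: no, bbbbba/aa meet in 2. 2b->2: no, bb/aabbbb meet in 2. 2b->3: ok.
bba: 3a undefined. 3a->0: no, aaaa/ab meet in 0. 3a->1: ok.
bbb: 3b undefined. 3b->0: no, bb/aabbbb meet in 3. 3b->1: no, bbbbba/bbbab meet in 3. 3b->2: ok.
All examples now run through 4 states with every (state, symbol) defined. Accept strings end in {1,3}, Reject strings end in {0,2}; accept={1,3}.

states=4 start=0 accept={1,3} delta: 0a->1 0b->2 1a->2 1b->0 2a->3 2b->3 3a->1 3b->2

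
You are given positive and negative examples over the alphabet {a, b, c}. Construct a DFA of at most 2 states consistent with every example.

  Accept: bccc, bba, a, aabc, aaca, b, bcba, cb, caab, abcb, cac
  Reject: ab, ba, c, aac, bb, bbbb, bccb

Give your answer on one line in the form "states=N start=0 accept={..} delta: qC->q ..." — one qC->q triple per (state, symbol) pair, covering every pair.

states=2 start=0 accept={1} delta: 0a->1 0b->1 0c->0 1a->0 1b->0 1c->1

Grow the machine one transition at a time. Run the examples from 0; the earliest place one falls off (shortest prefix, ties alphabetical) gets sent to the lowest-numbered state that keeps every Accept/Reject pair distinguishable — a pair clashes when both reach the same state with identical unread suffix — and to a fresh state only if none does.
a: 0a undefined. 0a->0: no, b/ab meet in 0 with "b" left. Open state 1: 0a->1.
b: 0b undefined. 0b->0: no, bba/ba meet in 1. 0b->1: ok.
c: 0c undefined. 0c->0: ok.
aa: 1a undefined. 1a->0: ok.
ab: 1b undefined. 1b->0: ok.
bc: 1c undefined. 1c->0: no, bccc/ab meet in 0. 1c->1: ok.
All examples now run through 2 states with every (state, symbol) defined. Accept strings end in {1}, Reject strings end in {0}; accept={1}.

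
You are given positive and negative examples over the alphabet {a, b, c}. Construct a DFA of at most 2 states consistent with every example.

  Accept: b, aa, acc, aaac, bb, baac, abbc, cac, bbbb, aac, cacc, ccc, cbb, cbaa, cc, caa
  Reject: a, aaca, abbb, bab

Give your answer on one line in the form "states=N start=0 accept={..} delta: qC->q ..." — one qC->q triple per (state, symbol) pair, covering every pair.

states=2 start=0 accept={0} delta: 0a->1 0b->0 0c->0 1a->0 1b->1 1c->0

Fold the examples into a partial DFA from state 0: repeatedly fix the first undefined (state, symbol) met by the shortest-then-alphabetical prefix, trying targets in increasing order and rejecting any under which an Accept and a Reject string meet in one state with the same remainder; add a state when all current targets are rejected. Accepting states are where Accept strings end.
a: 0a undefined. 0a->0: no, aa/a meet in 0. Open state 1: 0a->1.
b: 0b undefined. 0b->0: ok.
c: 0c undefined. 0c->0: ok.
aa: 1a undefined. 1a->0: ok.
ab: 1b undefined. 1b->0: no, b/abbb meet in 0. 1b->1: ok.
ac: 1c undefined. 1c->0: ok.
All examples now run through 2 states with every (state, symbol) defined. Accept strings end in {0}, Reject strings end in {1}; accept={0}.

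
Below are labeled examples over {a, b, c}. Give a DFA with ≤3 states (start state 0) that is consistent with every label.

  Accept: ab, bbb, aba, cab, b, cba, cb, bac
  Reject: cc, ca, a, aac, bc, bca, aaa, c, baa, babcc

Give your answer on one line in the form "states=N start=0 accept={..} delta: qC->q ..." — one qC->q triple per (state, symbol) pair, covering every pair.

State merging on the prefix tree: take the shortest (then alphabetical) example prefix whose next move is undefined and point that move at state 0, else 1, else 2, ...; a target is out if some Accept/Reject pair would then sit in one state with the same input left (inseparable). If every existing state is out, open a new one.
a: 0a undefined. 0a->0: ok.
b: 0b undefined. 0b->0: no, ab/a meet in 0. Open state 1: 0b->1.
c: 0c undefined. 0c->0: ok.
ba: 1a undefined. 1a->0: no, aba/cc meet in 0. 1a->1: no, ab/baa meet in 1. Open state 2: 1a->2.
bb: 1b undefined. 1b->0: ok.
bc: 1c undefined. 1c->0: ok.
baa: 2a undefined. 2a->0: ok.
bab: 2b undefined. 2b->0: ok.
bac: 2c undefined. 2c->0: no, bac/cc meet in 0. 2c->1: ok.
All examples now run through 3 states with every (state, symbol) defined. Accept strings end in {1,2}, Reject strings end in {0}; accept={1,2}.

states=3 start=0 accept={1,2} delta: 0a->0 0b->1 0c->0 1a->2 1b->0 1c->0 2a->0 2b->0 2c->1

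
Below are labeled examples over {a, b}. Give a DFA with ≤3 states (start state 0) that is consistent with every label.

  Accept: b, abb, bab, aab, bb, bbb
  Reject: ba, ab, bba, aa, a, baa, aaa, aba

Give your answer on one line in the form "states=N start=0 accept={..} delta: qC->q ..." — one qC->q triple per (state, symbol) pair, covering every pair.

Grow the machine one transition at a time. Run the examples from 0; the earliest place one falls off (shortest prefix, ties alphabetical) gets sent to the lowest-numbered state that keeps every Accept/Reject pair distinguishable — a pair clashes when both reach the same state with identical unread suffix — and to a fresh state only if none does.
a: 0a undefined. 0a->0: no, b/ab meet in 0 with "b" left. Open state 1: 0a->1.
b: 0b undefined. 0b->0: no, bab/ab meet in 1 with "b" left. 0b->1: no, b/a meet in 1. Open state 2: 0b->2.
aa: 1a undefined. 1a->0: ok.
ab: 1b undefined. 1b->0: ok.
ba: 2a undefined. 2a->0: ok.
bb: 2b undefined. 2b->0: no, bb/ba meet in 0. 2b->1: no, bb/a meet in 1. 2b->2: ok.
All examples now run through 3 states with every (state, symbol) defined. Accept strings end in {2}, Reject strings end in {0,1}; accept={2}.

states=3 start=0 accept={2} delta: 0a->1 0b->2 1a->0 1b->0 2a->0 2b->2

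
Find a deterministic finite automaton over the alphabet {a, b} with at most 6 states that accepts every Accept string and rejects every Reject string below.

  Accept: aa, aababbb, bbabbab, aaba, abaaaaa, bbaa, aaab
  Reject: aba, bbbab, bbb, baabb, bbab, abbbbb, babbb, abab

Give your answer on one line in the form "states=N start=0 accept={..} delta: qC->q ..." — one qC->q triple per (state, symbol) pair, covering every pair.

states=4 start=0 accept={1,2} delta: 0a->1 0b->0 1a->2 1b->3 2a->2 2b->1 3a->0 3b->1

Fold the examples into a partial DFA from state 0: repeatedly fix the first undefined (state, symbol) met by the shortest-then-alphabetical prefix, trying targets in increasing order and rejecting any under which an Accept and a Reject string meet in one state with the same remainder; add a state when all current targets are rejected. Accepting states are where Accept strings end.
a: 0a undefined. 0a->0: no, aababbb/babbb meet in 0 with "babbb" left. Open state 1: 0a->1.
b: 0b undefined. 0b->0: ok.
aa: 1a undefined. 1a->0: no, aa/bbb meet in 0. 1a->1: no, aaba/aba meet in 1 with "ba" left. Open state 2: 1a->2.
ab: 1b undefined. 1b->0: no, bbabbab/bbbab meet in 0. 1b->1: no, aa/aba meet in 2. 1b->2: no, aa/bbbab meet in 2. Open state 3: 1b->3.
aaa: 2a undefined. 2a->0: no, aaab/bbb meet in 0. 2a->1: no, aaab/bbbab meet in 3. 2a->2: ok.
aab: 2b undefined. 2b->0: no, aababbb/babbb meet in 3 with "bb" left. 2b->1: ok.
aba: 3a undefined. 3a->0: ok.
abb: 3b undefined. 3b->0: no, aababbb/aba meet in 0. 3b->1: ok.
All examples now run through 4 states with every (state, symbol) defined. Accept strings end in {1,2}, Reject strings end in {0,3}; accept={1,2}.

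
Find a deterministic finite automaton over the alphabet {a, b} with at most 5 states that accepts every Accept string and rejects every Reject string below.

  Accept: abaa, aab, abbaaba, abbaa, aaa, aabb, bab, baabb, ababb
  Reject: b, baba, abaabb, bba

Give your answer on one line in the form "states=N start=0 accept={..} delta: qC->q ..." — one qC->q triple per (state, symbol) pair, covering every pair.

State merging on the prefix tree: take the shortest (then alphabetical) example prefix whose next move is undefined and point that move at state 0, else 1, else 2, ...; a target is out if some Accept/Reject pair would then sit in one state with the same input left (inseparable). If every existing state is out, open a new one.
a: 0a undefined. 0a->0: no, aab/b meet in 0 with "b" left. Open state 1: 0a->1.
b: 0b undefined. 0b->0: ok.
aa: 1a undefined. 1a->0: no, aab/b meet in 0. 1a->1: no, aaa/bba meet in 1. Open state 2: 1a->2.
ab: 1b undefined. 1b->0: no, aabb/abaabb meet in 2 with "bb" left. 1b->1: no, bab/bba meet in 1. 1b->2: no, aaa/baba meet in 2 with "a" left. Open state 3: 1b->3.
aaa: 2a undefined. 2a->0: no, aaa/b meet in 0. 2a->1: no, aaa/bba meet in 1. 2a->2: ok.
aab: 2b undefined. 2b->0: no, aab/b meet in 0. 2b->1: no, aab/bba meet in 1. 2b->2: ok.
aba: 3a undefined. 3a->0: no, abaa/bba meet in 1. 3a->1: no, abaa/abaabb meet in 2. 3a->2: no, abaa/baba meet in 2. 3a->3: no, abaa/baba meet in 3. Open state 4: 3a->4.
abb: 3b undefined. 3b->0: ok.
abaa: 4a undefined. 4a->0: no, abaa/b meet in 0. 4a->1: no, abaa/bba meet in 1. 4a->2: no, abaa/abaabb meet in 2. 4a->3: ok.
abab: 4b undefined. 4b->0: no, ababb/b meet in 0. 4b->1: ok.
All examples now run through 5 states with every (state, symbol) defined. Accept strings end in {2,3}, Reject strings end in {0,1,4}; accept={2,3}.

states=5 start=0 accept={2,3} delta: 0a->1 0b->0 1a->2 1b->3 2a->2 2b->2 3a->4 3b->0 4a->3 4b->1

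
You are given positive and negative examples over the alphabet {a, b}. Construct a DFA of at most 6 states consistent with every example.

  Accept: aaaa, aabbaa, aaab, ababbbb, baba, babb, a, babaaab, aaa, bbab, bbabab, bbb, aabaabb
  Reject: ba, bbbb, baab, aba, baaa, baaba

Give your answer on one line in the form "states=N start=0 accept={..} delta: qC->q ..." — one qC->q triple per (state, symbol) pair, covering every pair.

states=4 start=0 accept={0,1} delta: 0a->0 0b->1 1a->2 1b->3 2a->1 2b->0 3a->2 3b->1

State merging on the prefix tree: take the shortest (then alphabetical) example prefix whose next move is undefined and point that move at state 0, else 1, else 2, ...; a target is out if some Accept/Reject pair would then sit in one state with the same input left (inseparable). If every existing state is out, open a new one.
a: 0a undefined. 0a->0: ok.
b: 0b undefined. 0b->0: no, aaaa/ba meet in 0. Open state 1: 0b->1.
ba: 1a undefined. 1a->0: no, aaaa/ba meet in 0. 1a->1: no, aaab/ba meet in 1. Open state 2: 1a->2.
bb: 1b undefined. 1b->0: no, aaaa/bbbb meet in 0. 1b->1: no, aaab/bbbb meet in 1. 1b->2: no, aabbaa/baaa meet in 2 with "aa" left. Open state 3: 1b->3.
baa: 2a undefined. 2a->0: no, aaaa/baaa meet in 0. 2a->1: ok.
bab: 2b undefined. 2b->0: ok.
bba: 3a undefined. 3a->0: no, aaaa/baaba meet in 0. 3a->1: no, aabbaa/ba meet in 2. 3a->2: ok.
bbb: 3b undefined. 3b->0: no, aabbaa/bbbb meet in 1. 3b->1: ok.
All examples now run through 4 states with every (state, symbol) defined. Accept strings end in {0,1}, Reject strings end in {2,3}; accept={0,1}.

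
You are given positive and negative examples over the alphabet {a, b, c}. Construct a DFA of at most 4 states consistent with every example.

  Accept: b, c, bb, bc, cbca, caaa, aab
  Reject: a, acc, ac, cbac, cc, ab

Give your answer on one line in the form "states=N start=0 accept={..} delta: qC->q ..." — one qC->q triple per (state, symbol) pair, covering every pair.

Grow the machine one transition at a time. Run the examples from 0; the earliest place one falls off (shortest prefix, ties alphabetical) gets sent to the lowest-numbered state that keeps every Accept/Reject pair distinguishable — a pair clashes when both reach the same state with identical unread suffix — and to a fresh state only if none does.
a: 0a undefined. 0a->0: no, b/ab meet in 0 with "b" left. Open state 1: 0a->1.
b: 0b undefined. 0b->0: ok.
c: 0c undefined. 0c->0: no, b/cc meet in 0. 0c->1: no, c/a meet in 1. Open state 2: 0c->2.
aa: 1a undefined. 1a->0: ok.
ab: 1b undefined. 1b->0: no, b/ab meet in 0. 1b->1: ok.
ac: 1c undefined. 1c->0: no, b/ac meet in 0. 1c->1: ok.
ca: 2a undefined. 2a->0: ok.
cb: 2b undefined. 2b->0: ok.
cc: 2c undefined. 2c->0: no, b/cc meet in 0. 2c->1: ok.
All examples now run through 3 states with every (state, symbol) defined. Accept strings end in {0,2}, Reject strings end in {1}; accept={0,2}.

states=3 start=0 accept={0,2} delta: 0a->1 0b->0 0c->2 1a->0 1b->1 1c->1 2a->0 2b->0 2c->1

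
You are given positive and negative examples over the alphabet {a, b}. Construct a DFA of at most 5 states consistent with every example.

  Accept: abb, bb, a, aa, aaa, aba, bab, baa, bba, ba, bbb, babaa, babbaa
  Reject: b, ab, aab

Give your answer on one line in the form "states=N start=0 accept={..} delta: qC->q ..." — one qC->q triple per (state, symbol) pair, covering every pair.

Fold the examples into a partial DFA from state 0: repeatedly fix the first undefined (state, symbol) met by the shortest-then-alphabetical prefix, trying targets in increasing order and rejecting any under which an Accept and a Reject string meet in one state with the same remainder; add a state when all current targets are rejected. Accepting states are where Accept strings end.
a: 0a undefined. 0a->0: ok.
b: 0b undefined. 0b->0: no, abb/b meet in 0. Open state 1: 0b->1.
ba: 1a undefined. 1a->0: no, bab/b meet in 1. 1a->1: no, aba/b meet in 1. Open state 2: 1a->2.
bb: 1b undefined. 1b->0: no, bbb/b meet in 1. 1b->1: no, abb/b meet in 1. 1b->2: ok.
baa: 2a undefined. 2a->0: ok.
bab: 2b undefined. 2b->0: ok.
All examples now run through 3 states with every (state, symbol) defined. Accept strings end in {0,2}, Reject strings end in {1}; accept={0,2}.

states=3 start=0 accept={0,2} delta: 0a->0 0b->1 1a->2 1b->2 2a->0 2b->0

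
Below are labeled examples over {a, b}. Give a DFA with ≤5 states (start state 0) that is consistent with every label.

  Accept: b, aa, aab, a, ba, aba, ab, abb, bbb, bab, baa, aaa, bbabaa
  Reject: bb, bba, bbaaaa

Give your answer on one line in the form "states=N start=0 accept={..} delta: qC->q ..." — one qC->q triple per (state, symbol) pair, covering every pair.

Fold the examples into a partial DFA from state 0: repeatedly fix the first undefined (state, symbol) met by the shortest-then-alphabetical prefix, trying targets in increasing order and rejecting any under which an Accept and a Reject string meet in one state with the same remainder; add a state when all current targets are rejected. Accepting states are where Accept strings end.
a: 0a undefined. 0a->0: no, abb/bb meet in 0 with "bb" left. Open state 1: 0a->1.
b: 0b undefined. 0b->0: no, b/bb meet in 0. 0b->1: no, aba/bba meet in 1 with "ba" left. Open state 2: 0b->2.
aa: 1a undefined. 1a->0: ok.
ab: 1b undefined. 1b->0: ok.
ba: 2a undefined. 2a->0: ok.
bb: 2b undefined. 2b->0: no, aa/bb meet in 0. 2b->1: no, aa/bba meet in 0. 2b->2: no, b/bb meet in 2. Open state 3: 2b->3.
bba: 3a undefined. 3a->0: no, aa/bba meet in 0. 3a->1: no, aa/bbaaaa meet in 0. 3a->2: no, b/bba meet in 2. 3a->3: ok.
bbb: 3b undefined. 3b->0: ok.
All examples now run through 4 states with every (state, symbol) defined. Accept strings end in {0,1,2}, Reject strings end in {3}; accept={0,1,2}.

states=4 start=0 accept={0,1,2} delta: 0a->1 0b->2 1a->0 1b->0 2a->0 2b->3 3a->3 3b->0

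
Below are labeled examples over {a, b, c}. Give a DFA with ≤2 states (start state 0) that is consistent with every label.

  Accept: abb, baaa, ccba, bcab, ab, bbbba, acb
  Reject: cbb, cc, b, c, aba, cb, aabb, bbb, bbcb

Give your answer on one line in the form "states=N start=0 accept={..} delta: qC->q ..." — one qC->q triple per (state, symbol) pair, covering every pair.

states=2 start=0 accept={1} delta: 0a->1 0b->0 0c->0 1a->0 1b->1 1c->1

Fold the examples into a partial DFA from state 0: repeatedly fix the first undefined (state, symbol) met by the shortest-then-alphabetical prefix, trying targets in increasing order and rejecting any under which an Accept and a Reject string meet in one state with the same remainder; add a state when all current targets are rejected. Accepting states are where Accept strings end.
a: 0a undefined. 0a->0: no, abb/aabb meet in 0 with "bb" left. Open state 1: 0a->1.
b: 0b undefined. 0b->0: ok.
c: 0c undefined. 0c->0: ok.
aa: 1a undefined. 1a->0: ok.
ab: 1b undefined. 1b->0: no, abb/cbb meet in 0. 1b->1: ok.
ac: 1c undefined. 1c->0: no, acb/cbb meet in 0. 1c->1: ok.
All examples now run through 2 states with every (state, symbol) defined. Accept strings end in {1}, Reject strings end in {0}; accept={1}.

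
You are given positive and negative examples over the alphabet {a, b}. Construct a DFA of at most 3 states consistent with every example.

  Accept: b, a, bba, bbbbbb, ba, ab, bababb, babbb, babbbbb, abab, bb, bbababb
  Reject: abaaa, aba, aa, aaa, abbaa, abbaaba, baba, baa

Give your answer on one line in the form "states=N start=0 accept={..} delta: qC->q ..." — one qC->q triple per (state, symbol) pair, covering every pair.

Grow the machine one transition at a time. Run the examples from 0; the earliest place one falls off (shortest prefix, ties alphabetical) gets sent to the lowest-numbered state that keeps every Accept/Reject pair distinguishable — a pair clashes when both reach the same state with identical unread suffix — and to a fresh state only if none does.
a: 0a undefined. 0a->0: no, a/aa meet in 0. Open state 1: 0a->1.
b: 0b undefined. 0b->0: ok.
aa: 1a undefined. 1a->0: no, b/aa meet in 0. 1a->1: no, a/aa meet in 1. Open state 2: 1a->2.
ab: 1b undefined. 1b->0: no, a/aba meet in 1. 1b->1: ok.
aaa: 2a undefined. 2a->0: no, b/aaa meet in 0. 2a->1: no, a/aaa meet in 1. 2a->2: ok.
abab: 2b undefined. 2b->0: no, a/abbaaba meet in 1. 2b->1: ok.
All examples now run through 3 states with every (state, symbol) defined. Accept strings end in {0,1}, Reject strings end in {2}; accept={0,1}.

states=3 start=0 accept={0,1} delta: 0a->1 0b->0 1a->2 1b->1 2a->2 2b->1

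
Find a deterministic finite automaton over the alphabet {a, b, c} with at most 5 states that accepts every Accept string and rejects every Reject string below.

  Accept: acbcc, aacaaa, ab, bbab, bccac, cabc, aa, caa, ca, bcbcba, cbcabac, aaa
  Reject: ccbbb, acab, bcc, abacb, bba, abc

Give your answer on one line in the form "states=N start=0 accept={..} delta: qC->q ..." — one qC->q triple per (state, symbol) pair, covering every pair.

states=5 start=0 accept={0,1,3} delta: 0a->0 0b->1 0c->1 1a->3 1b->2 1c->2 2a->2 2b->3 2c->4 3a->0 3b->4 3c->3 4a->0 4b->2 4c->0

State merging on the prefix tree: take the shortest (then alphabetical) example prefix whose next move is undefined and point that move at state 0, else 1, else 2, ...; a target is out if some Accept/Reject pair would then sit in one state with the same input left (inseparable). If every existing state is out, open a new one.
a: 0a undefined. 0a->0: ok.
b: 0b undefined. 0b->0: no, ab/bba meet in 0. Open state 1: 0b->1.
c: 0c undefined. 0c->0: no, acbcc/bcc meet in 1 with "cc" left. 0c->1: ok.
bb: 1b undefined. 1b->0: no, acbcc/abc meet in 1 with "c" left. 1b->1: no, acbcc/bcc meet in 1 with "cc" left. Open state 2: 1b->2.
bc: 1c undefined. 1c->0: no, ab/bcc meet in 1. 1c->1: no, ab/bcc meet in 1. 1c->2: ok.
ca: 1a undefined. 1a->0: no, ab/acab meet in 1. 1a->1: no, cabc/bcc meet in 2 with "c" left. 1a->2: no, caa/bba meet in 2 with "a" left. Open state 3: 1a->3.
bba: 2a undefined. 2a->0: no, aa/bba meet in 0. 2a->1: no, ab/bba meet in 1. 2a->2: ok.
bcb: 2b undefined. 2b->0: no, bcbcba/ccbbb meet in 2. 2b->1: no, ab/ccbbb meet in 1. 2b->2: no, bbab/ccbbb meet in 2. 2b->3: ok.
bcc: 2c undefined. 2c->0: no, aa/bcc meet in 0. 2c->1: no, acbcc/bba meet in 2. 2c->2: no, acbcc/bcc meet in 2. 2c->3: no, bbab/bcc meet in 3. Open state 4: 2c->4.
caa: 3a undefined. 3a->0: ok.
cab: 3b undefined. 3b->0: no, aacaaa/acab meet in 0. 3b->1: no, ab/acab meet in 1. 3b->2: no, bbab/ccbbb meet in 3. 3b->3: no, bbab/ccbbb meet in 3. 3b->4: ok.
abac: 3c undefined. 3c->0: no, ab/abacb meet in 1. 3c->1: no, bcbcba/abacb meet in 2. 3c->2: no, bbab/abacb meet in 3. 3c->3: ok.
bcca: 4a undefined. 4a->0: ok.
cabc: 4c undefined. 4c->0: ok.
ccbbb: 4b undefined. 4b->0: no, acbcc/ccbbb meet in 0. 4b->1: no, ab/ccbbb meet in 1. 4b->2: ok.
All examples now run through 5 states with every (state, symbol) defined. Accept strings end in {0,1,3}, Reject strings end in {2,4}; accept={0,1,3}.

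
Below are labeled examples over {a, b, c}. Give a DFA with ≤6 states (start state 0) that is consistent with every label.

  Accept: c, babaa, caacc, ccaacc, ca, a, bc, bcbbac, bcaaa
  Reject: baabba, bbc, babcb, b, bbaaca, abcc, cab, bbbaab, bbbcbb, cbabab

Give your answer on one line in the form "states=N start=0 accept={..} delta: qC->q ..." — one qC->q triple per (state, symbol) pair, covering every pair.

State merging on the prefix tree: take the shortest (then alphabetical) example prefix whose next move is undefined and point that move at state 0, else 1, else 2, ...; a target is out if some Accept/Reject pair would then sit in one state with the same input left (inseparable). If every existing state is out, open a new one.
a: 0a undefined. 0a->0: ok.
b: 0b undefined. 0b->0: no, c/bbc meet in 0 with "c" left. Open state 1: 0b->1.
c: 0c undefined. 0c->0: ok.
ba: 1a undefined. 1a->0: ok.
bb: 1b undefined. 1b->0: no, c/baabba meet in 0. 1b->1: no, c/baabba meet in 0. Open state 2: 1b->2.
bc: 1c undefined. 1c->0: no, c/abcc meet in 0. 1c->1: no, bc/b meet in 1. 1c->2: ok.
bba: 2a undefined. 2a->0: no, c/baabba meet in 0. 2a->1: no, c/bbaaca meet in 0. 2a->2: no, bc/baabba meet in 2. Open state 3: 2a->3.
bbb: 2b undefined. 2b->0: no, c/babcb meet in 0. 2b->1: no, bc/bbbcbb meet in 2. 2b->2: no, bc/babcb meet in 2. 2b->3: ok.
bbc: 2c undefined. 2c->0: no, c/bbc meet in 0. 2c->1: ok.
bbaa: 3a undefined. 3a->0: no, c/bbaaca meet in 0. 3a->1: ok.
bbbc: 3c undefined. 3c->0: no, bc/bbbcbb meet in 2. 3c->1: ok.
bcbb: 3b undefined. 3b->0: ok.
All examples now run through 4 states with every (state, symbol) defined. Accept strings end in {0,2}, Reject strings end in {1,3}; accept={0,2}.

states=4 start=0 accept={0,2} delta: 0a->0 0b->1 0c->0 1a->0 1b->2 1c->2 2a->3 2b->3 2c->1 3a->1 3b->0 3c->1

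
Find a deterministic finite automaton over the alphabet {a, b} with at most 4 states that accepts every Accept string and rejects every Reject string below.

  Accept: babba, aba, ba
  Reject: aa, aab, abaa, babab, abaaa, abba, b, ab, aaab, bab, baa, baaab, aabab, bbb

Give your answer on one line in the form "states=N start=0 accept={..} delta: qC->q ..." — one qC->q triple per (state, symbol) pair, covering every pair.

Fold the examples into a partial DFA from state 0: repeatedly fix the first undefined (state, symbol) met by the shortest-then-alphabetical prefix, trying targets in increasing order and rejecting any under which an Accept and a Reject string meet in one state with the same remainder; add a state when all current targets are rejected. Accepting states are where Accept strings end.
a: 0a undefined. 0a->0: ok.
b: 0b undefined. 0b->0: no, babba/aa meet in 0. Open state 1: 0b->1.
ba: 1a undefined. 1a->0: no, babba/abba meet in 1 with "ba" left. 1a->1: no, aba/aab meet in 1. Open state 2: 1a->2.
bb: 1b undefined. 1b->0: ok.
baa: 2a undefined. 2a->0: ok.
bab: 2b undefined. 2b->0: ok.
All examples now run through 3 states with every (state, symbol) defined. Accept strings end in {2}, Reject strings end in {0,1}; accept={2}.

states=3 start=0 accept={2} delta: 0a->0 0b->1 1a->2 1b->0 2a->0 2b->0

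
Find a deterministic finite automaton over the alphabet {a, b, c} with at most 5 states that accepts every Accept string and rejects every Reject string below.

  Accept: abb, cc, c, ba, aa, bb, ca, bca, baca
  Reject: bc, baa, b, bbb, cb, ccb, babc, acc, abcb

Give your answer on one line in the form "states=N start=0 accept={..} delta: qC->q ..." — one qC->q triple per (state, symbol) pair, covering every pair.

State merging on the prefix tree: take the shortest (then alphabetical) example prefix whose next move is undefined and point that move at state 0, else 1, else 2, ...; a target is out if some Accept/Reject pair would then sit in one state with the same input left (inseparable). If every existing state is out, open a new one.
a: 0a undefined. 0a->0: no, cc/acc meet in 0 with "cc" left. Open state 1: 0a->1.
b: 0b undefined. 0b->0: no, c/bc meet in 0 with "c" left. 0b->1: no, abb/bbb meet in 1 with "bb" left. Open state 2: 0b->2.
c: 0c undefined. 0c->0: ok.
aa: 1a undefined. 1a->0: ok.
ab: 1b undefined. 1b->0: no, abb/b meet in 2. 1b->1: ok.
ac: 1c undefined. 1c->0: no, cc/acc meet in 0. 1c->1: no, abb/acc meet in 1. 1c->2: no, bb/abcb meet in 2 with "b" left. Open state 3: 1c->3.
ba: 2a undefined. 2a->0: no, abb/baa meet in 1. 2a->1: no, cc/baa meet in 0. 2a->2: no, ba/baa meet in 2. 2a->3: ok.
bb: 2b undefined. 2b->0: ok.
bc: 2c undefined. 2c->0: no, cc/bc meet in 0. 2c->1: no, abb/bc meet in 1. 2c->2: ok.
acc: 3c undefined. 3c->0: no, cc/acc meet in 0. 3c->1: no, abb/acc meet in 1. 3c->2: ok.
baa: 3a undefined. 3a->0: no, cc/baa meet in 0. 3a->1: no, abb/baa meet in 1. 3a->2: ok.
bab: 3b undefined. 3b->0: no, cc/babc meet in 0. 3b->1: no, abb/abcb meet in 1. 3b->2: ok.
All examples now run through 4 states with every (state, symbol) defined. Accept strings end in {0,1,3}, Reject strings end in {2}; accept={0,1,3}.

states=4 start=0 accept={0,1,3} delta: 0a->1 0b->2 0c->0 1a->0 1b->1 1c->3 2a->3 2b->0 2c->2 3a->2 3b->2 3c->2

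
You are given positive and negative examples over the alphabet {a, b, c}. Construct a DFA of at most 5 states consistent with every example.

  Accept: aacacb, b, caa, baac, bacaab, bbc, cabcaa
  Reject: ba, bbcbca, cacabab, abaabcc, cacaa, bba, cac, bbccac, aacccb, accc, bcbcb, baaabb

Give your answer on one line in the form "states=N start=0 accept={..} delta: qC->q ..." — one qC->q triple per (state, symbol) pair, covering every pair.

states=5 start=0 accept={1,4} delta: 0a->0 0b->1 0c->1 1a->2 1b->0 1c->3 2a->4 2b->0 2c->0 3a->1 3b->0 3c->2 4a->0 4b->0 4c->1

State merging on the prefix tree: take the shortest (then alphabetical) example prefix whose next move is undefined and point that move at state 0, else 1, else 2, ...; a target is out if some Accept/Reject pair would then sit in one state with the same input left (inseparable). If every existing state is out, open a new one.
a: 0a undefined. 0a->0: ok.
b: 0b undefined. 0b->0: no, b/ba meet in 0. Open state 1: 0b->1.
c: 0c undefined. 0c->0: no, aacacb/aacccb meet in 1. 0c->1: ok.
ba: 1a undefined. 1a->0: no, aacacb/baaabb meet in 1 with "b" left. 1a->1: no, b/ba meet in 1. Open state 2: 1a->2.
bb: 1b undefined. 1b->0: ok.
bc: 1c undefined. 1c->0: no, b/bbccac meet in 1. 1c->1: no, b/accc meet in 1. 1c->2: no, aacacb/aacccb meet in 2 with "cb" left. Open state 3: 1c->3.
baa: 2a undefined. 2a->0: no, caa/bba meet in 0. 2a->1: no, baac/abaabcc meet in 3. 2a->2: no, caa/ba meet in 2. 2a->3: no, baac/accc meet in 3 with "c" left. Open state 4: 2a->4.
bac: 2c undefined. 2c->0: ok.
bcb: 3b undefined. 3b->0: ok.
cab: 2b undefined. 2b->0: ok.
accc: 3c undefined. 3c->0: no, aacacb/aacccb meet in 1. 3c->1: no, aacacb/accc meet in 1. 3c->2: ok.
baaa: 4a undefined. 4a->0: ok.
baac: 4c undefined. 4c->0: no, baac/cacabab meet in 0. 4c->1: ok.
abaab: 4b undefined. 4b->0: ok.
bbcca: 3a undefined. 3a->0: no, aacacb/bbccac meet in 1. 3a->1: ok.
All examples now run through 5 states with every (state, symbol) defined. Accept strings end in {1,4}, Reject strings end in {0,2,3}; accept={1,4}.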